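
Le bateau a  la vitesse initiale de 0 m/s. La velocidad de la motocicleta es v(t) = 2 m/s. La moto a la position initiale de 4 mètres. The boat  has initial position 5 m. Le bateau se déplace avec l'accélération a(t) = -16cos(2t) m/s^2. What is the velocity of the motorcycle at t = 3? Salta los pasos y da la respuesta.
v(3) = 2.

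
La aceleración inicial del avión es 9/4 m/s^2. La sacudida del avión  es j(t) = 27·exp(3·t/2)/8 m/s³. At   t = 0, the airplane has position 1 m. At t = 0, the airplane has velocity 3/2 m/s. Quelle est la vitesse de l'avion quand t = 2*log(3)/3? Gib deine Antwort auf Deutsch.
Wir müssen die Stammfunktion unserer Gleichung für den Ruck j(t) = 27·exp(3·t/2)/8 2-mal finden. Die Stammfunktion von dem Ruck, mit a(0) = 9/4, ergibt die Beschleunigung: a(t) = 9·exp(3·t/2)/4. Die Stammfunktion von der Beschleunigung, mit v(0) = 3/2, ergibt die Geschwindigkeit: v(t) = 3·exp(3·t/2)/2. Wir haben die Geschwindigkeit v(t) = 3·exp(3·t/2)/2. Durch Einsetzen von t = 2*log(3)/3: v(2*log(3)/3) = 9/2.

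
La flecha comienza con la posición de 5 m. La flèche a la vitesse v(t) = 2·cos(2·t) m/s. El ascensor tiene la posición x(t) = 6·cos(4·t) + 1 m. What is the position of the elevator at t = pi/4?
We have position x(t) = 6·cos(4·t) + 1. Substituting t = pi/4: x(pi/4) = -5.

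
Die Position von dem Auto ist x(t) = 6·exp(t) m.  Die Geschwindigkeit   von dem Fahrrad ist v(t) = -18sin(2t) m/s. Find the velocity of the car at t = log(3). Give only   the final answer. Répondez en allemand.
Bei t = log(3), v = 18.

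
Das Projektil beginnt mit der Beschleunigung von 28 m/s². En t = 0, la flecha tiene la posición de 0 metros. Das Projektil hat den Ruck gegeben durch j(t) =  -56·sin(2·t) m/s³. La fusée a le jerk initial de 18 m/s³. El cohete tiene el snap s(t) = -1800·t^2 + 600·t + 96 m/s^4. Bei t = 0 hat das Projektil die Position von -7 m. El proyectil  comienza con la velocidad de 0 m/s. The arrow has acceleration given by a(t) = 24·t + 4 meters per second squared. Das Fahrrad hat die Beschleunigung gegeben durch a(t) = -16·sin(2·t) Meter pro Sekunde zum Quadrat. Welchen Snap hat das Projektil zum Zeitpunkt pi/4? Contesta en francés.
En partant du jerk j(t) = -56·sin(2·t), nous prenons 1 dérivée. En prenant d/dt de j(t), nous trouvons s(t) = -112·cos(2·t). De l'équation du snap s(t) = -112·cos(2·t), nous substituons t = pi/4 pour obtenir s = 0.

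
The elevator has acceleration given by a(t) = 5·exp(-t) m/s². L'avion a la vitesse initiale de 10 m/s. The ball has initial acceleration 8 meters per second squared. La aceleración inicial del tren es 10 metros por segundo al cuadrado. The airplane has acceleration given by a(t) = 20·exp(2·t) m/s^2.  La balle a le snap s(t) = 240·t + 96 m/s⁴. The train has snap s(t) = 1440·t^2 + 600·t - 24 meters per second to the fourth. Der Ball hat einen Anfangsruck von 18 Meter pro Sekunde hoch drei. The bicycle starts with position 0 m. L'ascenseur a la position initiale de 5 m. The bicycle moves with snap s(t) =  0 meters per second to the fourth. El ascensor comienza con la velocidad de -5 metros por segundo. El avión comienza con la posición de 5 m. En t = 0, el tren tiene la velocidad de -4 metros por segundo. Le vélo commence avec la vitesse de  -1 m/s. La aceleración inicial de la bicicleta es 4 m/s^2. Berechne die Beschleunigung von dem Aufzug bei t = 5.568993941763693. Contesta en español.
Tenemos la aceleración a(t) = 5·exp(-t). Sustituyendo t = 5.568993941763693: a(5.568993941763693) = 0.0190715796342866.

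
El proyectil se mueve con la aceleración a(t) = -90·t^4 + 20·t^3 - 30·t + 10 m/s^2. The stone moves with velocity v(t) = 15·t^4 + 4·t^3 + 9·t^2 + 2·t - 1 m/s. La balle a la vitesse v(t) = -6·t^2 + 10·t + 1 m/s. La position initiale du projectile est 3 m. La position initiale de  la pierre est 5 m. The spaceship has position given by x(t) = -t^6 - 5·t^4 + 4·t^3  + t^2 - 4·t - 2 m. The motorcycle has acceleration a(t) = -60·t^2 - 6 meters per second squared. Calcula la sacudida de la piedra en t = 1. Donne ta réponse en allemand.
Um dies zu lösen, müssen wir 2 Ableitungen unserer Gleichung für die Geschwindigkeit v(t) = 15·t^4 + 4·t^3 + 9·t^2 + 2·t - 1 nehmen. Durch Ableiten von der Geschwindigkeit erhalten wir die Beschleunigung: a(t) = 60·t^3 + 12·t^2 + 18·t + 2. Die Ableitung von der Beschleunigung ergibt den Ruck: j(t) = 180·t^2 + 24·t + 18. Wir haben den Ruck j(t) = 180·t^2 + 24·t + 18. Durch Einsetzen von t = 1: j(1) = 222.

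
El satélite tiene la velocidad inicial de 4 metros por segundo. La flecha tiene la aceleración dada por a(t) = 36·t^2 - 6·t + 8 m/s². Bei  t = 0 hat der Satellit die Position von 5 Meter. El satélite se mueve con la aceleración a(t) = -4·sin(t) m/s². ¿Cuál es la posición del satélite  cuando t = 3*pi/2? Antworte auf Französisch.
Nous devons trouver la primitive de notre équation de l'accélération a(t) = -4·sin(t) 2 fois. En prenant ∫a(t)dt et en appliquant v(0) = 4, nous trouvons v(t) = 4·cos(t). L'intégrale de la vitesse, avec x(0) = 5, donne la position: x(t) = 4·sin(t) + 5. De l'équation de la position x(t) = 4·sin(t) + 5, nous substituons t = 3*pi/2 pour obtenir x = 1.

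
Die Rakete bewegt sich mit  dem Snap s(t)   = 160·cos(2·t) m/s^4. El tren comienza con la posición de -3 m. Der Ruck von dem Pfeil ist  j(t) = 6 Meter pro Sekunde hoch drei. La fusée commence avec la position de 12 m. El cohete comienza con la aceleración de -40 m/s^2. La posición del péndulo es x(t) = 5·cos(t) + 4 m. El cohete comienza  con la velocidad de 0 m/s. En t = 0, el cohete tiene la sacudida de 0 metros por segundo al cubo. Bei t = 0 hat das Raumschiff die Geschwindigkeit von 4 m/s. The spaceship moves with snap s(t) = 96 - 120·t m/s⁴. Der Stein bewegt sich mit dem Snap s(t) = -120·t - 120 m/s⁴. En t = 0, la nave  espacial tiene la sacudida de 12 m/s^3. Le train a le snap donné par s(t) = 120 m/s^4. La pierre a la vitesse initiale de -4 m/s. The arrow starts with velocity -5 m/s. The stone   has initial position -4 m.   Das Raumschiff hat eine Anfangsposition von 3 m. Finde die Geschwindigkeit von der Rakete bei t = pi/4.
Ausgehend von dem Snap s(t) = 160·cos(2·t), nehmen wir 3 Integrale. Das Integral von dem Snap, mit j(0) = 0, ergibt den Ruck: j(t) = 80·sin(2·t). Die Stammfunktion von dem Ruck ist die Beschleunigung. Mit a(0) = -40 erhalten wir a(t) = -40·cos(2·t). Durch Integration von der Beschleunigung und Verwendung der Anfangsbedingung v(0) = 0, erhalten wir v(t) = -20·sin(2·t). Aus der Gleichung für die Geschwindigkeit v(t) = -20·sin(2·t), setzen wir t = pi/4 ein und erhalten v = -20.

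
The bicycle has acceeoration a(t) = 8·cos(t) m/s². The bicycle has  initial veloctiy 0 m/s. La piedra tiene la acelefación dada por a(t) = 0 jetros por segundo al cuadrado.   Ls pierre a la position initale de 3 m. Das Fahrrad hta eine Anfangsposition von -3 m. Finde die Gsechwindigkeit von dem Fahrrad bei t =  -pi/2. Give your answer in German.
Wir müssen unsere Gleichung für die Beschleunigung a(t) = 8·cos(t) 1-mal integrieren. Das Integral von der Beschleunigung, mit v(0) = 0, ergibt die Geschwindigkeit: v(t) = 8·sin(t). Wir haben die Geschwindigkeit v(t) = 8·sin(t). Durch Einsetzen von t = -pi/2: v(-pi/2) = -8.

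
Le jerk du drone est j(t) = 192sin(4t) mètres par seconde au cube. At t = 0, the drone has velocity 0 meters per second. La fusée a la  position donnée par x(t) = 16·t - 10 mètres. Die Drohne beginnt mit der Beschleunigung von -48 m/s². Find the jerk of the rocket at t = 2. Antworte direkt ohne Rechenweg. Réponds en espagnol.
j(2) = 0.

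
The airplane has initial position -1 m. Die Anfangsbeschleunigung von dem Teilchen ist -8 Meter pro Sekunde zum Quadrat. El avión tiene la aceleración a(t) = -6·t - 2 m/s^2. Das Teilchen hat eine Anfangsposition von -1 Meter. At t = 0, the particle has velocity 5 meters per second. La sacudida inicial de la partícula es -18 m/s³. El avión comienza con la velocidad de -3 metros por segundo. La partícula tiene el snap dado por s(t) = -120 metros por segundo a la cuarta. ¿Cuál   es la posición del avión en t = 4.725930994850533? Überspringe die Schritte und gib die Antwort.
La posición en t = 4.725930994850533 es x = -143.063162290379.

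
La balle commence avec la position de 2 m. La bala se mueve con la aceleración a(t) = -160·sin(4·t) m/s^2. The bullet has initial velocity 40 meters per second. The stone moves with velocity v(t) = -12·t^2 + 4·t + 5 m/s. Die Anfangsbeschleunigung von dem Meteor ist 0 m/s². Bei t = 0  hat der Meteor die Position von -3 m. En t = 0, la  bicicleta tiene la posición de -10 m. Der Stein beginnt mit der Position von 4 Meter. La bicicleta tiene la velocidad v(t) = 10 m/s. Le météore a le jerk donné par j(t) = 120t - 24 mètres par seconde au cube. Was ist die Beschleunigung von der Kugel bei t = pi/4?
Aus der Gleichung für die Beschleunigung a(t) = -160·sin(4·t), setzen wir t = pi/4 ein und erhalten a = 0.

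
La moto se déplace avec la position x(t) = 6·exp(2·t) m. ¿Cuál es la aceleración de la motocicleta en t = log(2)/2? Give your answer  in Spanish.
Partiendo de la posición x(t) = 6·exp(2·t), tomamos 2 derivadas. Tomando d/dt de x(t), encontramos v(t) = 12·exp(2·t). Tomando d/dt de v(t), encontramos a(t) = 24·exp(2·t). Usando a(t) = 24·exp(2·t) y sustituyendo t = log(2)/2, encontramos a = 48.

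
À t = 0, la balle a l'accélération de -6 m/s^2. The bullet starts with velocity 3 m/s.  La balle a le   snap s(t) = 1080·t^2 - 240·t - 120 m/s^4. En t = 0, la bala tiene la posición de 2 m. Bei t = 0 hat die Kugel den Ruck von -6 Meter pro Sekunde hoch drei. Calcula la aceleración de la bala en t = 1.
Para resolver esto, necesitamos tomar 2 antiderivadas de nuestra ecuación del snap s(t) = 1080·t^2 - 240·t - 120. Integrando el snap y usando la condición inicial j(0) = -6, obtenemos j(t) = 360·t^3 - 120·t^2 - 120·t - 6. Tomando ∫j(t)dt y aplicando a(0) = -6, encontramos a(t) = 90·t^4 - 40·t^3 - 60·t^2 - 6·t - 6. Tenemos la aceleración a(t) = 90·t^4 - 40·t^3 - 60·t^2 - 6·t - 6. Sustituyendo t = 1: a(1) = -22.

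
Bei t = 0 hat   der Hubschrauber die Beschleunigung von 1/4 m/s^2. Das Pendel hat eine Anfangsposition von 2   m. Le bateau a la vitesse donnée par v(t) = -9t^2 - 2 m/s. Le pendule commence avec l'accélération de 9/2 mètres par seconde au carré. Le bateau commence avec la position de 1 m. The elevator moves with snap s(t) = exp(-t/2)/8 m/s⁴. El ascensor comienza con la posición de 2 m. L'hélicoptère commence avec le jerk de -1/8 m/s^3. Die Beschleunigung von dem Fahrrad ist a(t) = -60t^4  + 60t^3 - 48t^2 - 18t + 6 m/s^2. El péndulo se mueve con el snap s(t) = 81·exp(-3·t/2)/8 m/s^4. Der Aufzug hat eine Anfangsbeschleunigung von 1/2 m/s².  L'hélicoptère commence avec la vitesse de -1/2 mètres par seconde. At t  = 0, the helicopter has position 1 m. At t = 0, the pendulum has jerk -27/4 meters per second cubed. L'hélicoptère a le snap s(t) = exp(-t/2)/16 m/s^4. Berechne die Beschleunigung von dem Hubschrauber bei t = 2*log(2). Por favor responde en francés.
En partant du snap s(t) = exp(-t/2)/16, nous prenons 2 primitives. En prenant ∫s(t)dt et en appliquant j(0) = -1/8, nous trouvons j(t) = -exp(-t/2)/8. La primitive du jerk, avec a(0) = 1/4, donne l'accélération: a(t) = exp(-t/2)/4. En utilisant a(t) = exp(-t/2)/4 et en substituant t = 2*log(2), nous trouvons a = 1/8.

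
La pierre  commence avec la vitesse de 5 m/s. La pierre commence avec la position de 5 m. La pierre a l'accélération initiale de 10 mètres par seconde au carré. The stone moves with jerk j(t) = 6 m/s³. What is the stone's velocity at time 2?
To find the answer, we compute 2 integrals of j(t) = 6. The integral of jerk, with a(0) = 10, gives acceleration: a(t) = 6·t + 10. Finding the antiderivative of a(t) and using v(0) = 5: v(t) = 3·t^2 + 10·t + 5. Using v(t) = 3·t^2 + 10·t + 5 and substituting t = 2, we find v = 37.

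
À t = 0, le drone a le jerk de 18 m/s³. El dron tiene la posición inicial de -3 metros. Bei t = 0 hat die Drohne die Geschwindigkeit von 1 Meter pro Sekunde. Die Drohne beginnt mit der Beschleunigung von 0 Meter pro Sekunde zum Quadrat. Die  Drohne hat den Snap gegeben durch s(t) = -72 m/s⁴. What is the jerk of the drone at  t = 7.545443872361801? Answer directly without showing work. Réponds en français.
Le jerk à t = 7.545443872361801 est j = -525.271958810050.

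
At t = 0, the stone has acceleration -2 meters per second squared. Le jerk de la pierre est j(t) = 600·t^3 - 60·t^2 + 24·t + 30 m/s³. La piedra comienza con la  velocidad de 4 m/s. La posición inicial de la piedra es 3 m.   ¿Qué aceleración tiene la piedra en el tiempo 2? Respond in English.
To solve this, we need to take 1 antiderivative of our jerk equation j(t) = 600·t^3 - 60·t^2 + 24·t + 30. Finding the integral of j(t) and using a(0) = -2: a(t) = 150·t^4 - 20·t^3 + 12·t^2 + 30·t - 2. We have acceleration a(t) = 150·t^4 - 20·t^3 + 12·t^2 + 30·t - 2. Substituting t = 2: a(2) = 2346.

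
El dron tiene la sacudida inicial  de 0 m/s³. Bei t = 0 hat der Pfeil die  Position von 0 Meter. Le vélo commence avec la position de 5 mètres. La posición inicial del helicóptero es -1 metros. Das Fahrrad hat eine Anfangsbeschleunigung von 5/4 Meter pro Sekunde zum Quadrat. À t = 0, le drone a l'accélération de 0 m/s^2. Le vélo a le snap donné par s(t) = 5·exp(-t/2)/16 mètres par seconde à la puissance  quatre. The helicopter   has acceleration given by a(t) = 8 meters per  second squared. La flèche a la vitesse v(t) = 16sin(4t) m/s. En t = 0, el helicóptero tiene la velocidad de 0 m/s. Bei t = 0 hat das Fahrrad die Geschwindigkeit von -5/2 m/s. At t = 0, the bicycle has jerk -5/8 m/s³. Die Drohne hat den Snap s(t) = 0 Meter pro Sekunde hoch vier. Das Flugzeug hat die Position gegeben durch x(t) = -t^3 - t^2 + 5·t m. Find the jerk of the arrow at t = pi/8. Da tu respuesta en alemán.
Ausgehend von der Geschwindigkeit v(t) = 16·sin(4·t), nehmen wir 2 Ableitungen. Mit d/dt von v(t) finden wir a(t) = 64·cos(4·t). Die Ableitung von der Beschleunigung ergibt den Ruck: j(t) = -256·sin(4·t). Wir haben den Ruck j(t) = -256·sin(4·t). Durch Einsetzen von t = pi/8: j(pi/8) = -256.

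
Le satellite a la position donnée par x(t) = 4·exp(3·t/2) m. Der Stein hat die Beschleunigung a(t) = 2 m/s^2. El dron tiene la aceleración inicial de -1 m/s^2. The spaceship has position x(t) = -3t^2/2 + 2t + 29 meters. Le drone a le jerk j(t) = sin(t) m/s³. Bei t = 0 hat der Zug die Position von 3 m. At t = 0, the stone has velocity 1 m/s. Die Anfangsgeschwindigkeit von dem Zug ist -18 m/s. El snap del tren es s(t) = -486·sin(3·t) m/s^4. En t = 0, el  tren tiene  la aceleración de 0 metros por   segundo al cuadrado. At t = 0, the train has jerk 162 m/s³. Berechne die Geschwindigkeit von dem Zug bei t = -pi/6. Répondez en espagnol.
Debemos encontrar la integral de nuestra ecuación del snap s(t) = -486·sin(3·t) 3 veces. Tomando ∫s(t)dt y aplicando j(0) = 162, encontramos j(t) = 162·cos(3·t). Tomando ∫j(t)dt y aplicando a(0) = 0, encontramos a(t) = 54·sin(3·t). La antiderivada de la aceleración es la velocidad. Usando v(0) = -18, obtenemos v(t) = -18·cos(3·t). Usando v(t) = -18·cos(3·t) y sustituyendo t = -pi/6, encontramos v = 0.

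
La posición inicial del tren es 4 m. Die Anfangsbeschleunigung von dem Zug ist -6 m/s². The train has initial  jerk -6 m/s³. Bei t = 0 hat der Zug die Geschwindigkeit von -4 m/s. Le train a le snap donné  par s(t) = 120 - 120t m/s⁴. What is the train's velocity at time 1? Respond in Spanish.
Debemos encontrar la integral de nuestra ecuación del snap s(t) = 120 - 120·t 3 veces. Tomando ∫s(t)dt y aplicando j(0) = -6, encontramos j(t) = -60·t^2 + 120·t - 6. Integrando la sacudida y usando la condición inicial a(0) = -6, obtenemos a(t) = -20·t^3 + 60·t^2 - 6·t - 6. La integral de la aceleración es la velocidad. Usando v(0) = -4, obtenemos v(t) = -5·t^4 + 20·t^3 - 3·t^2 - 6·t - 4. Tenemos la velocidad v(t) = -5·t^4 + 20·t^3 - 3·t^2 - 6·t - 4. Sustituyendo t = 1: v(1) = 2.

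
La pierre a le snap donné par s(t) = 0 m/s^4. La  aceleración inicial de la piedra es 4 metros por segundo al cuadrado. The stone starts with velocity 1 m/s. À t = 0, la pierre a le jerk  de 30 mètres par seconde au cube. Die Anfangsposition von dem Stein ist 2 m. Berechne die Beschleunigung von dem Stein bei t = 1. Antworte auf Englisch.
Starting from snap s(t) = 0, we take 2 antiderivatives. Taking ∫s(t)dt and applying j(0) = 30, we find j(t) = 30. The antiderivative of jerk is acceleration. Using a(0) = 4, we get a(t) = 30·t + 4. We have acceleration a(t) = 30·t + 4. Substituting t = 1: a(1) = 34.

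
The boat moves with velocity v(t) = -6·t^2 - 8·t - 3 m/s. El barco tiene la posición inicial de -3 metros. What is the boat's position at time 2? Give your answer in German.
Ausgehend von der Geschwindigkeit v(t) = -6·t^2 - 8·t - 3, nehmen wir 1 Integral. Die Stammfunktion von der Geschwindigkeit, mit x(0) = -3, ergibt die Position: x(t) = -2·t^3 - 4·t^2 - 3·t - 3. Aus der Gleichung für die Position x(t) = -2·t^3 - 4·t^2 - 3·t - 3, setzen wir t = 2 ein und erhalten x = -41.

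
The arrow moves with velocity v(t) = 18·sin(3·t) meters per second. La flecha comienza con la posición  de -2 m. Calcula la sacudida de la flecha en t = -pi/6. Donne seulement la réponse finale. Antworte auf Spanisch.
j(-pi/6) = 162.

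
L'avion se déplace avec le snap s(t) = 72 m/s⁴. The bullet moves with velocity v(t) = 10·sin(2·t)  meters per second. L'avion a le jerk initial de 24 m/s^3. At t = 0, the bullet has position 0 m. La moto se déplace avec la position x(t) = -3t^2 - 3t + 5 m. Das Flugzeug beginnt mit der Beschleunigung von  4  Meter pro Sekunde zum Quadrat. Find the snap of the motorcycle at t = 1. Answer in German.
Um dies zu lösen, müssen wir 4 Ableitungen unserer Gleichung für die Position x(t) = -3·t^2 - 3·t + 5 nehmen. Durch Ableiten von der Position erhalten wir die Geschwindigkeit: v(t) = -6·t - 3. Die Ableitung von der Geschwindigkeit ergibt die Beschleunigung: a(t) = -6. Mit d/dt von a(t) finden wir j(t) = 0. Die Ableitung von dem Ruck ergibt den Snap: s(t) = 0. Wir haben den Snap s(t) = 0. Durch Einsetzen von t = 1: s(1) = 0.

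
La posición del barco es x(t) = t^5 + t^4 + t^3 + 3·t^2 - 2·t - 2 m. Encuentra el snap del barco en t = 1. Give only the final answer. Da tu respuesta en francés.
s(1) = 144.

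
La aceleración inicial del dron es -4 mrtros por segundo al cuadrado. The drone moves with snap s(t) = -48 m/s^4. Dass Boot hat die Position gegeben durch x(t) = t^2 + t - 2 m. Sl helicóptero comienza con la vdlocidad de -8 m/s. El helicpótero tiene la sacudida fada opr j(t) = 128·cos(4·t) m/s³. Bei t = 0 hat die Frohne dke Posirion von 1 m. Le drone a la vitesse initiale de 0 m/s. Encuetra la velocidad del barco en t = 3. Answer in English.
Starting from position x(t) = t^2 + t - 2, we take 1 derivative. Taking d/dt of x(t), we find v(t) = 2·t + 1. Using v(t) = 2·t + 1 and substituting t = 3, we find v = 7.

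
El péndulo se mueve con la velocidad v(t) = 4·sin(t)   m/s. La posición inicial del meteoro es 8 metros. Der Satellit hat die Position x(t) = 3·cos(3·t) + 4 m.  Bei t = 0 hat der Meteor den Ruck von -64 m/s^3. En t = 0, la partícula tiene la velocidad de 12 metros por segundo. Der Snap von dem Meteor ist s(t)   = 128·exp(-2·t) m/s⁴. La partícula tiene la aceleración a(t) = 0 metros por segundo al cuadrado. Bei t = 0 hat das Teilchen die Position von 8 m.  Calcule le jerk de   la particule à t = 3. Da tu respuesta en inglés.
To solve this, we need to take 1 derivative of our acceleration equation a(t) = 0. Taking d/dt of a(t), we find j(t) = 0. From the given jerk equation j(t) = 0, we substitute t = 3 to get j = 0.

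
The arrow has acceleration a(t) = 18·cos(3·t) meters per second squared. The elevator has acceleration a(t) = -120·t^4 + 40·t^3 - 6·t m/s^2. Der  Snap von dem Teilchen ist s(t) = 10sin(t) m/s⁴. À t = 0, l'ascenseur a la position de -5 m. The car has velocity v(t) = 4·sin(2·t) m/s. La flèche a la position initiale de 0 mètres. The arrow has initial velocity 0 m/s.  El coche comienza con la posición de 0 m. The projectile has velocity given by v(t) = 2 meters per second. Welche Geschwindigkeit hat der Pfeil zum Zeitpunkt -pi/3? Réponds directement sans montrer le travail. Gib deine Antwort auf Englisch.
v(-pi/3) = 0.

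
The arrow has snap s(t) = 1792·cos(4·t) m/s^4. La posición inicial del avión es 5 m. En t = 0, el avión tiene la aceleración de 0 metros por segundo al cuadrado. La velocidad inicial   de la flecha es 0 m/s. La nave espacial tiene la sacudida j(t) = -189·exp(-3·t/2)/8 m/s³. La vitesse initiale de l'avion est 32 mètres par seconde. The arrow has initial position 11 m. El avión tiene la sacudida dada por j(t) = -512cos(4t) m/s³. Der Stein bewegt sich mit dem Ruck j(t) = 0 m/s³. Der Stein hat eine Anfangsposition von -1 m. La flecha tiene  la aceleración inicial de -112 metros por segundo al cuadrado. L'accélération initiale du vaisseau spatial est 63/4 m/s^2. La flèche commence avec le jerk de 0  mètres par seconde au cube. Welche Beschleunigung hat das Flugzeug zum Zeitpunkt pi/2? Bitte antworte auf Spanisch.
Debemos encontrar la integral de nuestra ecuación de la sacudida j(t) = -512·cos(4·t) 1 vez. Integrando la sacudida y usando la condición inicial a(0) = 0, obtenemos a(t) = -128·sin(4·t). Usando a(t) = -128·sin(4·t) y sustituyendo t = pi/2, encontramos a = 0.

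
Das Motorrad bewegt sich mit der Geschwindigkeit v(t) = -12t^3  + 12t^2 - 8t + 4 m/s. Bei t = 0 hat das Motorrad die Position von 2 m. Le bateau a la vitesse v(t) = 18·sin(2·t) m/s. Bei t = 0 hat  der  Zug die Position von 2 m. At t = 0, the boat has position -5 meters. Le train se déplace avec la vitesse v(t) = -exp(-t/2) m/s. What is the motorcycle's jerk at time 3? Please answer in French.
Pour résoudre ceci, nous devons prendre 2 dérivées de notre équation de la vitesse v(t) = -12·t^3 + 12·t^2 - 8·t + 4. La dérivée de la vitesse donne l'accélération: a(t) = -36·t^2 + 24·t - 8. La dérivée de l'accélération donne le jerk: j(t) = 24 - 72·t. De l'équation du jerk j(t) = 24 - 72·t, nous substituons t = 3 pour obtenir j = -192.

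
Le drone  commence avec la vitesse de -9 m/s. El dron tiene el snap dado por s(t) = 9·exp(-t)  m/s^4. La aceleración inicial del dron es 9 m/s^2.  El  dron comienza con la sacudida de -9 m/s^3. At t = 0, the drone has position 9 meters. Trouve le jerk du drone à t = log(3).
En partant du snap s(t) = 9·exp(-t), nous prenons 1 primitive. En prenant ∫s(t)dt et en appliquant j(0) = -9, nous trouvons j(t) = -9·exp(-t). Nous avons le jerk j(t) = -9·exp(-t). En substituant t = log(3): j(log(3)) = -3.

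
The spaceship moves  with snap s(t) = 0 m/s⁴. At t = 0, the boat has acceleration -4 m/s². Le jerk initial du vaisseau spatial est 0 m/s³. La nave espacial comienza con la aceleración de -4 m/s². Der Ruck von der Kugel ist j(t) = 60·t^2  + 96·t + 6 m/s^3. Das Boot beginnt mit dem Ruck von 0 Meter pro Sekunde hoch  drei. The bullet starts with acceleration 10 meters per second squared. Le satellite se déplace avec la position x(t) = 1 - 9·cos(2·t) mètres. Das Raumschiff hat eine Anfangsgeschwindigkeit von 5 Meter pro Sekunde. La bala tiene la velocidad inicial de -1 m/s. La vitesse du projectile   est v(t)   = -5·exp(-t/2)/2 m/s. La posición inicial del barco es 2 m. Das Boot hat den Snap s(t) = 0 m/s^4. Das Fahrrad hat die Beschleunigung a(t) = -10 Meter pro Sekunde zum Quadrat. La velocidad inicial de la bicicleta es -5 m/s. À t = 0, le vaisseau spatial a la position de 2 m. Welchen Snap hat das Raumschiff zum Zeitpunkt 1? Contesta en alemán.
Aus der Gleichung für den Snap s(t) = 0, setzen wir t = 1 ein und erhalten s = 0.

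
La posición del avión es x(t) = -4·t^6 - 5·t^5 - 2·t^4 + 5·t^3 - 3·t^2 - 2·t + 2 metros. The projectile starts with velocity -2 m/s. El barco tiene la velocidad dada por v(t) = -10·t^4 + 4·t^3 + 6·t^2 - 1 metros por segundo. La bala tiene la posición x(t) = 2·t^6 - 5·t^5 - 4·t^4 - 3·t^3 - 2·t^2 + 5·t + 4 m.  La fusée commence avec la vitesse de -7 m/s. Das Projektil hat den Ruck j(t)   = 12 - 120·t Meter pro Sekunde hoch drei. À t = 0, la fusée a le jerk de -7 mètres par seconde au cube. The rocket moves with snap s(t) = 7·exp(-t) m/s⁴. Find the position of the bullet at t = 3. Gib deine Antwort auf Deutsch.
Aus der Gleichung für die Position x(t) = 2·t^6 - 5·t^5 - 4·t^4 - 3·t^3 - 2·t^2 + 5·t + 4, setzen wir t = 3 ein und erhalten x = -161.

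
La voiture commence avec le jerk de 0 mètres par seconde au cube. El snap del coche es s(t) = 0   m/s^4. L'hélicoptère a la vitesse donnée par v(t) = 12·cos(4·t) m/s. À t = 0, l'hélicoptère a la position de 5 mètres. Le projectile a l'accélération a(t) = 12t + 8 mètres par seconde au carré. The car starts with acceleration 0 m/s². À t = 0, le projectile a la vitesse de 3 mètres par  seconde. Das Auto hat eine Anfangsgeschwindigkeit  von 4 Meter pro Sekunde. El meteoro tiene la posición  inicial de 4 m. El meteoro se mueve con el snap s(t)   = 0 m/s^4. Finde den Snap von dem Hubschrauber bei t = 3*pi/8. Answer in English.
Starting from velocity v(t) = 12·cos(4·t), we take 3 derivatives. The derivative of velocity gives acceleration: a(t) = -48·sin(4·t). Differentiating acceleration, we get jerk: j(t) = -192·cos(4·t). The derivative of jerk gives snap: s(t) = 768·sin(4·t). Using s(t) = 768·sin(4·t) and substituting t = 3*pi/8, we find s = -768.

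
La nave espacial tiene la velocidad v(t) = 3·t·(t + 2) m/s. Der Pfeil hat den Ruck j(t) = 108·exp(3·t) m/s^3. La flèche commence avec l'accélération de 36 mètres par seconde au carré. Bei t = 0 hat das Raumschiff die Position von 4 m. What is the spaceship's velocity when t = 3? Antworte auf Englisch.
Using v(t) = 3·t·(t + 2) and substituting t = 3, we find v = 45.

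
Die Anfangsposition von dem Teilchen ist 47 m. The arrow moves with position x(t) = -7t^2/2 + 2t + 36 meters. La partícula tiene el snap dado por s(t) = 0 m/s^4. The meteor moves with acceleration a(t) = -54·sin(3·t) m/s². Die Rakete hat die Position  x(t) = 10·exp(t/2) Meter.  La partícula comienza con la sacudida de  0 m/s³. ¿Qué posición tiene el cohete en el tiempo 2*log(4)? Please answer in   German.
Wir haben die Position x(t) = 10·exp(t/2). Durch Einsetzen von t = 2*log(4): x(2*log(4)) = 40.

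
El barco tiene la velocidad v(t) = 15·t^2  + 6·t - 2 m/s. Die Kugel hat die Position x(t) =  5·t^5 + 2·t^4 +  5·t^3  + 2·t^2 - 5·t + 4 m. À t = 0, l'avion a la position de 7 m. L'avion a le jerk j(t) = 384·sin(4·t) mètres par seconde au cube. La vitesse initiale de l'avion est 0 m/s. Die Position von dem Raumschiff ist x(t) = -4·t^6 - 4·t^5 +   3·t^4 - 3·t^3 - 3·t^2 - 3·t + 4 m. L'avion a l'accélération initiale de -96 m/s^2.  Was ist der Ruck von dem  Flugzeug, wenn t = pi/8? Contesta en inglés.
We have jerk j(t) = 384·sin(4·t). Substituting t = pi/8: j(pi/8) = 384.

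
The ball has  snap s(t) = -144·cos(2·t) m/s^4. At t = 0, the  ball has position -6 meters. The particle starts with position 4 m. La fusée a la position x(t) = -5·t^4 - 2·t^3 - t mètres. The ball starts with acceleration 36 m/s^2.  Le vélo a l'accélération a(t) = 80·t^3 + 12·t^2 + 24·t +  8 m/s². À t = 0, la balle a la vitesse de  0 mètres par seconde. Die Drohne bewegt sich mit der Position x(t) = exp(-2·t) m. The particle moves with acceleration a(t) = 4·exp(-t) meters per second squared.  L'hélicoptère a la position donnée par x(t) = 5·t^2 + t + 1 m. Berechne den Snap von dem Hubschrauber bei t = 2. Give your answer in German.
Ausgehend von der Position x(t) = 5·t^2 + t + 1, nehmen wir 4 Ableitungen. Durch Ableiten von der Position erhalten wir die Geschwindigkeit: v(t) = 10·t + 1. Die Ableitung von der Geschwindigkeit ergibt die Beschleunigung: a(t) = 10. Mit d/dt von a(t) finden wir j(t) = 0. Mit d/dt von j(t) finden wir s(t) = 0. Wir haben den Snap s(t) = 0. Durch Einsetzen von t = 2: s(2) = 0.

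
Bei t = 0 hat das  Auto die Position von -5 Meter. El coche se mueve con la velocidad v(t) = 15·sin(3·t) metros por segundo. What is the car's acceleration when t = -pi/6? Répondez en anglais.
We must differentiate our velocity equation v(t) = 15·sin(3·t) 1 time. The derivative of velocity gives acceleration: a(t) = 45·cos(3·t). Using a(t) = 45·cos(3·t) and substituting t = -pi/6, we find a = 0.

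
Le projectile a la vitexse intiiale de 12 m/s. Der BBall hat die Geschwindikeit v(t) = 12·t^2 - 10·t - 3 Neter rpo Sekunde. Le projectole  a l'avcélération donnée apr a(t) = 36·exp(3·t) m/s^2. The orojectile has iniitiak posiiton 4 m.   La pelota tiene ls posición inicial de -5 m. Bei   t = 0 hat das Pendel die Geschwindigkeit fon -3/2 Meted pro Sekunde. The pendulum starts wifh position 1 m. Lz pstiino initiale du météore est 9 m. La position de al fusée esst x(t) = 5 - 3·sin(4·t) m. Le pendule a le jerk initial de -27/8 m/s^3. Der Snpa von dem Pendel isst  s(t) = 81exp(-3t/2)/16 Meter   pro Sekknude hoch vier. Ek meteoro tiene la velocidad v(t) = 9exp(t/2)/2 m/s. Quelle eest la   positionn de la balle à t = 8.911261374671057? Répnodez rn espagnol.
Necesitamos integrar nuestra ecuación de la velocidad v(t) = 12·t^2 - 10·t - 3 1 vez. Integrando la velocidad y usando la condición inicial x(0) = -5, obtenemos x(t) = 4·t^3 - 5·t^2 - 3·t - 5. Usando x(t) = 4·t^3 - 5·t^2 - 3·t - 5 y sustituyendo t = 8.911261374671057, encontramos x = 2401.80703122456.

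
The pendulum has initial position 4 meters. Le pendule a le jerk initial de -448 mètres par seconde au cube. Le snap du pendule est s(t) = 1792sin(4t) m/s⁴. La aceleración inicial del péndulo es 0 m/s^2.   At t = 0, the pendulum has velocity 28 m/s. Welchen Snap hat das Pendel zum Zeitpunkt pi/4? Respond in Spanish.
Usando s(t) = 1792·sin(4·t) y sustituyendo t = pi/4, encontramos s = 0.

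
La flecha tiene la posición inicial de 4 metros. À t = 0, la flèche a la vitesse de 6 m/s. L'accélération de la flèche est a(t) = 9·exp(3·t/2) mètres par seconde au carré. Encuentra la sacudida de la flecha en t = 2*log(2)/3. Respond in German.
Ausgehend von der Beschleunigung a(t) = 9·exp(3·t/2), nehmen wir 1 Ableitung. Die Ableitung von der Beschleunigung ergibt den Ruck: j(t) = 27·exp(3·t/2)/2. Mit j(t) = 27·exp(3·t/2)/2 und Einsetzen von t = 2*log(2)/3, finden wir j = 27.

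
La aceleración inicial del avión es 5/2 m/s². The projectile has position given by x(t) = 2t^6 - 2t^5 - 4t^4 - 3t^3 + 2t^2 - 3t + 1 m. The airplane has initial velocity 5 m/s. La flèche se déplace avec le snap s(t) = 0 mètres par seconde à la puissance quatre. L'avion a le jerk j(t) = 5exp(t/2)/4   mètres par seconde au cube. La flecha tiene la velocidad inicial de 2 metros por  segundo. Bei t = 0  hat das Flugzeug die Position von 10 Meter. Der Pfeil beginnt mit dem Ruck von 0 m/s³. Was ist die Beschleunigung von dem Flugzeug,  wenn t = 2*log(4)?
Um dies zu lösen, müssen wir 1 Integral unserer Gleichung für den Ruck j(t) = 5·exp(t/2)/4 finden. Das Integral von dem Ruck, mit a(0) = 5/2, ergibt die Beschleunigung: a(t) = 5·exp(t/2)/2. Wir haben die Beschleunigung a(t) = 5·exp(t/2)/2. Durch Einsetzen von t = 2*log(4): a(2*log(4)) = 10.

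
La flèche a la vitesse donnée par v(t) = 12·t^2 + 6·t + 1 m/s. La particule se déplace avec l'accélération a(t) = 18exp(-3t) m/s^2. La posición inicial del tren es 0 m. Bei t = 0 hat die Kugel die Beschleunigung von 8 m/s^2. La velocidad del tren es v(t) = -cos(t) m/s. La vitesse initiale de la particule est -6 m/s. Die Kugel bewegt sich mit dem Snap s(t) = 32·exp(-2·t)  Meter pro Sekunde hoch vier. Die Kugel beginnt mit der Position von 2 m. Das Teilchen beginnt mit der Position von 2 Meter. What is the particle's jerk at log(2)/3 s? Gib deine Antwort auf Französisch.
Nous devons dériver notre équation de l'accélération a(t) = 18·exp(-3·t) 1 fois. La dérivée de l'accélération donne le jerk: j(t) = -54·exp(-3·t). Nous avons le jerk j(t) = -54·exp(-3·t). En substituant t = log(2)/3: j(log(2)/3) = -27.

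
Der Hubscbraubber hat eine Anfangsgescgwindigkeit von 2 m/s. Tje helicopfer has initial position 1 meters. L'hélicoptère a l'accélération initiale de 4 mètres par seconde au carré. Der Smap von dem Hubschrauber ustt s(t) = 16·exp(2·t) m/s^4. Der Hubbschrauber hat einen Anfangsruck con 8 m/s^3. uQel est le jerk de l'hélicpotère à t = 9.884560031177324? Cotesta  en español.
Debemos encontrar la integral de nuestra ecuación del snap s(t) = 16·exp(2·t) 1 vez. La integral del snap es la sacudida. Usando j(0) = 8, obtenemos j(t) = 8·exp(2·t). Usando j(t) = 8·exp(2·t) y sustituyendo t = 9.884560031177324, encontramos j = 3081128010.42522.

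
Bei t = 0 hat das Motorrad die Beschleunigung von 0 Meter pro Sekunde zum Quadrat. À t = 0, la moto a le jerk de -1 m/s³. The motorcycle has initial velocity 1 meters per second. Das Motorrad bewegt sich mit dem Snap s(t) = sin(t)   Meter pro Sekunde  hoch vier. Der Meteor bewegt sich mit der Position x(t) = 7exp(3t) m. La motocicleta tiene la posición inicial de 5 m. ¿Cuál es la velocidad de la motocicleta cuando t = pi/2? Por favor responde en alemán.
Wir müssen das Integral unserer Gleichung für den Snap s(t) = sin(t) 3-mal finden. Mit ∫s(t)dt und Anwendung von j(0) = -1, finden wir j(t) = -cos(t). Durch Integration von dem Ruck und Verwendung der Anfangsbedingung a(0) = 0, erhalten wir a(t) = -sin(t). Durch Integration von der Beschleunigung und Verwendung der Anfangsbedingung v(0) = 1, erhalten wir v(t) = cos(t). Aus der Gleichung für die Geschwindigkeit v(t) = cos(t), setzen wir t = pi/2 ein und erhalten v = 0.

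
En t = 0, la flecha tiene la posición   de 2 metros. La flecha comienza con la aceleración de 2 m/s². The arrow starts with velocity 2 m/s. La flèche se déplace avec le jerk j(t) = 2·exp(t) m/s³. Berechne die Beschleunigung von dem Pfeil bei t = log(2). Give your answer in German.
Wir müssen unsere Gleichung für den Ruck j(t) = 2·exp(t) 1-mal integrieren. Durch Integration von dem Ruck und Verwendung der Anfangsbedingung a(0) = 2, erhalten wir a(t) = 2·exp(t). Mit a(t) = 2·exp(t) und Einsetzen von t = log(2), finden wir a = 4.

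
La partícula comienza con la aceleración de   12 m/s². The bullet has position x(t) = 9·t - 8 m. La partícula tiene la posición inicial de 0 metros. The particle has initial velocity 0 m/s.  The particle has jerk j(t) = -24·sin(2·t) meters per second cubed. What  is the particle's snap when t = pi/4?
To solve this, we need to take 1 derivative of our jerk equation j(t) = -24·sin(2·t). The derivative of jerk gives snap: s(t) = -48·cos(2·t). Using s(t) = -48·cos(2·t) and substituting t = pi/4, we find s = 0.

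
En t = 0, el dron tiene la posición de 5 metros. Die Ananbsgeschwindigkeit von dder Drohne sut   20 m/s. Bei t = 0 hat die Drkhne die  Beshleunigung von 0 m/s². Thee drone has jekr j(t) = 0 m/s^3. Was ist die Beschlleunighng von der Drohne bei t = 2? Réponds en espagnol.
Para resolver esto, necesitamos tomar 1 integral de nuestra ecuación de la sacudida j(t) = 0. La integral de la sacudida es la aceleración. Usando a(0) = 0, obtenemos a(t) = 0. De la ecuación de la aceleración a(t) = 0, sustituimos t = 2 para obtener a = 0.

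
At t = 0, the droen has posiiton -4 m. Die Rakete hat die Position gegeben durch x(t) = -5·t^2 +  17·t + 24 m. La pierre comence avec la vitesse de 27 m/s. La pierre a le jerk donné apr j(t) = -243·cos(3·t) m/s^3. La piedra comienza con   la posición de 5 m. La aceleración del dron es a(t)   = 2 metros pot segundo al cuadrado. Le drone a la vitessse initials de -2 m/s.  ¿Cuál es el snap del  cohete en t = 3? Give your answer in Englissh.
To solve this, we need to take 4 derivatives of our position equation x(t) = -5·t^2 + 17·t + 24. Differentiating position, we get velocity: v(t) = 17 - 10·t. Taking d/dt of v(t), we find a(t) = -10. Taking d/dt of a(t), we find j(t) = 0. Differentiating jerk, we get snap: s(t) = 0. Using s(t) = 0 and substituting t = 3, we find s = 0.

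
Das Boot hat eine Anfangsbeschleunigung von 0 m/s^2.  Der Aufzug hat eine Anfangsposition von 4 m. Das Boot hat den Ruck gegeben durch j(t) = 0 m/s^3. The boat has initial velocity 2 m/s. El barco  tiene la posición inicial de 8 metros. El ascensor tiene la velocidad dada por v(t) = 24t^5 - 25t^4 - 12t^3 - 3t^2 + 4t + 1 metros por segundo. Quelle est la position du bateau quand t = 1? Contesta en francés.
Pour résoudre ceci, nous devons prendre 3 intégrales de notre équation du jerk j(t) = 0. La primitive du jerk, avec a(0) = 0, donne l'accélération: a(t) = 0. L'intégrale de l'accélération, avec v(0) = 2, donne la vitesse: v(t) = 2. L'intégrale de la vitesse, avec x(0) = 8, donne la position: x(t) = 2·t + 8. Nous avons la position x(t) = 2·t + 8. En substituant t = 1: x(1) = 10.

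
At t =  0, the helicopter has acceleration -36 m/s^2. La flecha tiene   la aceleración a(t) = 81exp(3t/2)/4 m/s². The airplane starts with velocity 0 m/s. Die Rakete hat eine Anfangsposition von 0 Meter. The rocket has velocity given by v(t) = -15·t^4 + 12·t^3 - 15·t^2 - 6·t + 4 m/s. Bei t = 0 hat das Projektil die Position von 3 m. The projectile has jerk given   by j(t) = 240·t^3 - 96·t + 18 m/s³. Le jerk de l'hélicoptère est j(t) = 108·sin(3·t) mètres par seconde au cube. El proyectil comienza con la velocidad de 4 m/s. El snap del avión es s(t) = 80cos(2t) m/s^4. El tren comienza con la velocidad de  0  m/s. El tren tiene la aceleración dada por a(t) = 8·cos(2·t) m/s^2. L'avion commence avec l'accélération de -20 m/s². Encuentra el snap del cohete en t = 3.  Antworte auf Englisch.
We must differentiate our velocity equation v(t) = -15·t^4 + 12·t^3 - 15·t^2 - 6·t + 4 3 times. Taking d/dt of v(t), we find a(t) = -60·t^3 + 36·t^2 - 30·t - 6. Taking d/dt of a(t), we find j(t) = -180·t^2 + 72·t - 30. Taking d/dt of j(t), we find s(t) = 72 - 360·t. We have snap s(t) = 72 - 360·t. Substituting t = 3: s(3) = -1008.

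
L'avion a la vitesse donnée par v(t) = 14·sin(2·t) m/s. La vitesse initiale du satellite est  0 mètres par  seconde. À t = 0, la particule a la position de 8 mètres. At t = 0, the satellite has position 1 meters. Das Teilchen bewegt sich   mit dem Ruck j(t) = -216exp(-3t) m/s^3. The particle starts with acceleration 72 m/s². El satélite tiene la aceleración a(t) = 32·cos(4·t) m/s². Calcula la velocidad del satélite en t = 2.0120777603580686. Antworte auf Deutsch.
Um dies zu lösen, müssen wir 1 Stammfunktion unserer Gleichung für die Beschleunigung a(t) = 32·cos(4·t) finden. Die Stammfunktion von der Beschleunigung, mit v(0) = 0, ergibt die Geschwindigkeit: v(t) = 8·sin(4·t). Aus der Gleichung für die Geschwindigkeit v(t) = 8·sin(4·t), setzen wir t = 2.0120777603580686 ein und erhalten v = 7.84941909877857.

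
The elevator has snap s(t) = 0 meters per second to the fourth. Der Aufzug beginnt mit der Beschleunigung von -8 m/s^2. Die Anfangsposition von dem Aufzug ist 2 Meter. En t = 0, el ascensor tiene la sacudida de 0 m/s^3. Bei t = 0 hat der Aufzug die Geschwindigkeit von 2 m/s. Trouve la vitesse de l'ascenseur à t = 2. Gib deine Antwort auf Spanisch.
Necesitamos integrar nuestra ecuación del snap s(t) = 0 3 veces. Integrando el snap y usando la condición inicial j(0) = 0, obtenemos j(t) = 0. Integrando la sacudida y usando la condición inicial a(0) = -8, obtenemos a(t) = -8. Tomando ∫a(t)dt y aplicando v(0) = 2, encontramos v(t) = 2 - 8·t. De la ecuación de la velocidad v(t) = 2 - 8·t, sustituimos t = 2 para obtener v = -14.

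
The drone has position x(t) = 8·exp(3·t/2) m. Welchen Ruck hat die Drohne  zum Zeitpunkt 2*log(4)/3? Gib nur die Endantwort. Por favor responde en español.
En t = 2*log(4)/3, j = 108.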